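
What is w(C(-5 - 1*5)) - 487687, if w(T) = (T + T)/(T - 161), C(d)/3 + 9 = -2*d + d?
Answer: -38527276/79 ≈ -4.8769e+5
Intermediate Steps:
C(d) = -27 - 3*d (C(d) = -27 + 3*(-2*d + d) = -27 + 3*(-d) = -27 - 3*d)
w(T) = 2*T/(-161 + T) (w(T) = (2*T)/(-161 + T) = 2*T/(-161 + T))
w(C(-5 - 1*5)) - 487687 = 2*(-27 - 3*(-5 - 1*5))/(-161 + (-27 - 3*(-5 - 1*5))) - 487687 = 2*(-27 - 3*(-5 - 5))/(-161 + (-27 - 3*(-5 - 5))) - 487687 = 2*(-27 - 3*(-10))/(-161 + (-27 - 3*(-10))) - 487687 = 2*(-27 + 30)/(-161 + (-27 + 30)) - 487687 = 2*3/(-161 + 3) - 487687 = 2*3/(-158) - 487687 = 2*3*(-1/158) - 487687 = -3/79 - 487687 = -38527276/79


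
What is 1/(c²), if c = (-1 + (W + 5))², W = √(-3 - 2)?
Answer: (4 + I*√5)⁻⁴ ≈ -0.0010232 - 0.0020236*I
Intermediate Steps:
W = I*√5 (W = √(-5) = I*√5 ≈ 2.2361*I)
c = (4 + I*√5)² (c = (-1 + (I*√5 + 5))² = (-1 + (5 + I*√5))² = (4 + I*√5)² ≈ 11.0 + 17.889*I)
1/(c²) = 1/(((4 + I*√5)²)²) = 1/((4 + I*√5)⁴) = (4 + I*√5)⁻⁴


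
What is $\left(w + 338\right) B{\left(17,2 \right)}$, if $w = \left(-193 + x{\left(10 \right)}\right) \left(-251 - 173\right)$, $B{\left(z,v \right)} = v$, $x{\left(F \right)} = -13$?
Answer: $175364$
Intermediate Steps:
$w = 87344$ ($w = \left(-193 - 13\right) \left(-251 - 173\right) = \left(-206\right) \left(-424\right) = 87344$)
$\left(w + 338\right) B{\left(17,2 \right)} = \left(87344 + 338\right) 2 = 87682 \cdot 2 = 175364$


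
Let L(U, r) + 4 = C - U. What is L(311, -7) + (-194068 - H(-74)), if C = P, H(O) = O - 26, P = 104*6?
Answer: -193659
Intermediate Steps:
P = 624
H(O) = -26 + O
C = 624
L(U, r) = 620 - U (L(U, r) = -4 + (624 - U) = 620 - U)
L(311, -7) + (-194068 - H(-74)) = (620 - 1*311) + (-194068 - (-26 - 74)) = (620 - 311) + (-194068 - 1*(-100)) = 309 + (-194068 + 100) = 309 - 193968 = -193659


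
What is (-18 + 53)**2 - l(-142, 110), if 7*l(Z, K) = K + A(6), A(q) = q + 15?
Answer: 8444/7 ≈ 1206.3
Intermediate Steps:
A(q) = 15 + q
l(Z, K) = 3 + K/7 (l(Z, K) = (K + (15 + 6))/7 = (K + 21)/7 = (21 + K)/7 = 3 + K/7)
(-18 + 53)**2 - l(-142, 110) = (-18 + 53)**2 - (3 + (1/7)*110) = 35**2 - (3 + 110/7) = 1225 - 1*131/7 = 1225 - 131/7 = 8444/7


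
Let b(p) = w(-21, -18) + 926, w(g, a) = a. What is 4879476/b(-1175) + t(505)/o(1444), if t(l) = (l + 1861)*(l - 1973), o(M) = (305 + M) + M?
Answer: 3106605341/724811 ≈ 4286.1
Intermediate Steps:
o(M) = 305 + 2*M
t(l) = (-1973 + l)*(1861 + l) (t(l) = (1861 + l)*(-1973 + l) = (-1973 + l)*(1861 + l))
b(p) = 908 (b(p) = -18 + 926 = 908)
4879476/b(-1175) + t(505)/o(1444) = 4879476/908 + (-3671753 + 505**2 - 112*505)/(305 + 2*1444) = 4879476*(1/908) + (-3671753 + 255025 - 56560)/(305 + 2888) = 1219869/227 - 3473288/3193 = 3106605341/724811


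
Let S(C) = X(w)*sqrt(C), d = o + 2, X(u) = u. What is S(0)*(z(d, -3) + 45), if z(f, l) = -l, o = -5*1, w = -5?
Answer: 0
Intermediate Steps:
o = -5
d = -3 (d = -5 + 2 = -3)
S(C) = -5*sqrt(C)
S(0)*(z(d, -3) + 45) = (-5*sqrt(0))*(-1*(-3) + 45) = (-5*0)*(3 + 45) = 0*48 = 0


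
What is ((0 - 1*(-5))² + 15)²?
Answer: 1600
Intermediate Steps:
((0 - 1*(-5))² + 15)² = ((0 + 5)² + 15)² = (5² + 15)² = (25 + 15)² = 40² = 1600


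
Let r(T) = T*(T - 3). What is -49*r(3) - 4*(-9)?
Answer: 36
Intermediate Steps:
r(T) = T*(-3 + T)
-49*r(3) - 4*(-9) = -147*(-3 + 3) - 4*(-9) = -147*0 + 36 = -49*0 + 36 = 0 + 36 = 36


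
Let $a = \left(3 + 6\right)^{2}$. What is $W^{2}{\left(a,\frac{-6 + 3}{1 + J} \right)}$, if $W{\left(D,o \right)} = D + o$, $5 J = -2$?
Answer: $5776$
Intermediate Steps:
$J = - \frac{2}{5}$ ($J = \frac{1}{5} \left(-2\right) = - \frac{2}{5} \approx -0.4$)
$a = 81$ ($a = 9^{2} = 81$)
$W^{2}{\left(a,\frac{-6 + 3}{1 + J} \right)} = \left(81 + \frac{-6 + 3}{1 - \frac{2}{5}}\right)^{2} = \left(81 - \frac{3}{\frac{3}{5}}\right)^{2} = \left(81 - 5\right)^{2} = 76^{2} = 5776$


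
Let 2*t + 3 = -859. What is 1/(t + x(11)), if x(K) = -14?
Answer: -1/445 ≈ -0.0022472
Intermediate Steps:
t = -431 (t = -3/2 + (½)*(-859) = -3/2 - 859/2 = -431)
1/(t + x(11)) = 1/(-431 - 14) = 1/(-445) = -1/445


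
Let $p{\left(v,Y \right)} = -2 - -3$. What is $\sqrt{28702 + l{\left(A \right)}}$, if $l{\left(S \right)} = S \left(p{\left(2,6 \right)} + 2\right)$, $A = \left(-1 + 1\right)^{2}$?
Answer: $\sqrt{28702} \approx 169.42$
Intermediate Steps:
$A = 0$ ($A = 0^{2} = 0$)
$p{\left(v,Y \right)} = 1$ ($p{\left(v,Y \right)} = -2 + 3 = 1$)
$l{\left(S \right)} = 3 S$ ($l{\left(S \right)} = S \left(1 + 2\right) = S 3 = 3 S$)
$\sqrt{28702 + l{\left(A \right)}} = \sqrt{28702 + 3 \cdot 0} = \sqrt{28702 + 0} = \sqrt{28702}$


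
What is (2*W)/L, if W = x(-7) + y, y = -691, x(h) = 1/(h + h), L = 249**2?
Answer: -1075/48223 ≈ -0.022292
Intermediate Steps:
L = 62001
x(h) = 1/(2*h)
W = -9675/14 (W = (1/2)/(-7) - 691 = (1/2)*(-1/7) - 691 = -1/14 - 691 = -9675/14 ≈ -691.07)
(2*W)/L = (2*(-9675/14))/62001 = -9675/7*1/62001 = -1075/48223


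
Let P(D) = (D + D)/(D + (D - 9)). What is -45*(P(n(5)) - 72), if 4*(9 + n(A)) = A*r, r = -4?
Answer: 118620/37 ≈ 3205.9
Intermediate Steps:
n(A) = -9 - A (n(A) = -9 + (A*(-4))/4 = -9 + (-4*A)/4 = -9 - A)
P(D) = 2*D/(-9 + 2*D) (P(D) = (2*D)/(D + (-9 + D)) = (2*D)/(-9 + 2*D) = 2*D/(-9 + 2*D))
-45*(P(n(5)) - 72) = -45*(2*(-9 - 1*5)/(-9 + 2*(-9 - 1*5)) - 72) = -45*(2*(-9 - 5)/(-9 + 2*(-9 - 5)) - 72) = -45*(2*(-14)/(-9 + 2*(-14)) - 72) = -45*(2*(-14)/(-9 - 28) - 72) = -45*(2*(-14)/(-37) - 72) = -45*(2*(-14)*(-1/37) - 72) = -45*(28/37 - 72) = -45*(-2636/37) = 118620/37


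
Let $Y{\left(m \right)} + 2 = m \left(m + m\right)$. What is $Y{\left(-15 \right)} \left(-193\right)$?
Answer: $-86464$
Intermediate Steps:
$Y{\left(m \right)} = -2 + 2 m^{2}$ ($Y{\left(m \right)} = -2 + m \left(m + m\right) = -2 + m 2 m = -2 + 2 m^{2}$)
$Y{\left(-15 \right)} \left(-193\right) = \left(-2 + 2 \left(-15\right)^{2}\right) \left(-193\right) = \left(-2 + 2 \cdot 225\right) \left(-193\right) = \left(-2 + 450\right) \left(-193\right) = 448 \left(-193\right) = -86464$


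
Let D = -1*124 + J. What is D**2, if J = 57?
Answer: 4489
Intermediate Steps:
D = -67 (D = -1*124 + 57 = -124 + 57 = -67)
D**2 = (-67)**2 = 4489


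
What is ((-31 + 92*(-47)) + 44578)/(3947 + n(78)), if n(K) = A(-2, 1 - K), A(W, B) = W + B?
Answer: 40223/3868 ≈ 10.399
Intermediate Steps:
A(W, B) = B + W
n(K) = -1 - K (n(K) = (1 - K) - 2 = -1 - K)
((-31 + 92*(-47)) + 44578)/(3947 + n(78)) = ((-31 + 92*(-47)) + 44578)/(3947 + (-1 - 1*78)) = ((-31 - 4324) + 44578)/(3947 + (-1 - 78)) = (-4355 + 44578)/(3947 - 79) = 40223/3868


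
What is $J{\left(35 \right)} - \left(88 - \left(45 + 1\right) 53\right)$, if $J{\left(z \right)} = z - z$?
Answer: $2350$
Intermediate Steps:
$J{\left(z \right)} = 0$
$J{\left(35 \right)} - \left(88 - \left(45 + 1\right) 53\right) = 0 - \left(88 - \left(45 + 1\right) 53\right) = 0 + \left(-88 + 46 \cdot 53\right) = 0 + \left(-88 + 2438\right) = 0 + 2350 = 2350$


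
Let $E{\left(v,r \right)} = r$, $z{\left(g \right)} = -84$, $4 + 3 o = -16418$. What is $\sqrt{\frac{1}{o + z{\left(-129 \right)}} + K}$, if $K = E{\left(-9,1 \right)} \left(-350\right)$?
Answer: $\frac{i \sqrt{10811982958}}{5558} \approx 18.708 i$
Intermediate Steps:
$o = -5474$ ($o = - \frac{4}{3} + \frac{1}{3} \left(-16418\right) = - \frac{4}{3} - \frac{16418}{3} = -5474$)
$K = -350$ ($K = 1 \left(-350\right) = -350$)
$\sqrt{\frac{1}{o + z{\left(-129 \right)}} + K} = \sqrt{\frac{1}{-5474 - 84} - 350} = \sqrt{\frac{1}{-5558} - 350} = \sqrt{- \frac{1}{5558} - 350} = \sqrt{- \frac{1945301}{5558}} = \frac{i \sqrt{10811982958}}{5558}$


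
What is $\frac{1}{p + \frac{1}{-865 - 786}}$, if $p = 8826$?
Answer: $\frac{1651}{14571725} \approx 0.0001133$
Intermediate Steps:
$\frac{1}{p + \frac{1}{-865 - 786}} = \frac{1}{8826 + \frac{1}{-865 - 786}} = \frac{1}{8826 + \frac{1}{-1651}} = \frac{1}{8826 - \frac{1}{1651}} = \frac{1}{\frac{14571725}{1651}} = \frac{1651}{14571725}$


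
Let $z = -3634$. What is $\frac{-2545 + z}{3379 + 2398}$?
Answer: $- \frac{6179}{5777} \approx -1.0696$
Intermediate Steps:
$\frac{-2545 + z}{3379 + 2398} = \frac{-2545 - 3634}{3379 + 2398} = - \frac{6179}{5777}$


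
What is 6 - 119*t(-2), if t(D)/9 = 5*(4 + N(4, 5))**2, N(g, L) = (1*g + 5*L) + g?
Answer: -7330989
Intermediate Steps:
N(g, L) = 2*g + 5*L (N(g, L) = (g + 5*L) + g = 2*g + 5*L)
t(D) = 61605 (t(D) = 9*(5*(4 + (2*4 + 5*5))**2) = 9*(5*(4 + (8 + 25))**2) = 9*(5*(4 + 33)**2) = 9*(5*37**2) = 9*(5*1369) = 9*6845 = 61605)
6 - 119*t(-2) = 6 - 119*61605 = 6 - 7330995 = -7330989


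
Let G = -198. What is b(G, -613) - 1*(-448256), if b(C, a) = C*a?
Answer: 569630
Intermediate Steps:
b(G, -613) - 1*(-448256) = -198*(-613) - 1*(-448256) = 121374 + 448256 = 569630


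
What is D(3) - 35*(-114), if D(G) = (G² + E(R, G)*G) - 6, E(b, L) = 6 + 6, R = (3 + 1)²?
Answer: 4029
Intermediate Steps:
R = 16 (R = 4² = 16)
E(b, L) = 12
D(G) = -6 + G² + 12*G (D(G) = (G² + 12*G) - 6 = -6 + G² + 12*G)
D(3) - 35*(-114) = (-6 + 3² + 12*3) - 35*(-114) = (-6 + 9 + 36) + 3990 = 39 + 3990 = 4029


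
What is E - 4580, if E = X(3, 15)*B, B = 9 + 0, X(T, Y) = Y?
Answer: -4445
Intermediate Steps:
B = 9
E = 135 (E = 15*9 = 135)
E - 4580 = 135 - 4580 = -4445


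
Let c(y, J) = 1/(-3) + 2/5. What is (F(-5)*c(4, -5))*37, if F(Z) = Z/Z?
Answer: 37/15 ≈ 2.4667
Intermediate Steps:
c(y, J) = 1/15 (c(y, J) = 1*(-⅓) + 2*(⅕) = -⅓ + ⅖ = 1/15)
F(Z) = 1
(F(-5)*c(4, -5))*37 = (1*(1/15))*37 = (1/15)*37 = 37/15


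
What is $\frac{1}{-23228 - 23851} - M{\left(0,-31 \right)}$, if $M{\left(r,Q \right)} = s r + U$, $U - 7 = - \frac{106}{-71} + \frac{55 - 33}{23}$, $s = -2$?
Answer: $- \frac{726477682}{76880007} \approx -9.4495$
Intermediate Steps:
$U = \frac{15431}{1633}$ ($U = 7 + \left(- \frac{106}{-71} + \frac{55 - 33}{23}\right) = 7 + \left(\left(-106\right) \left(- \frac{1}{71}\right) + 22 \cdot \frac{1}{23}\right) = 7 + \left(\frac{106}{71} + \frac{22}{23}\right) = 7 + \frac{4000}{1633} = \frac{15431}{1633} \approx 9.4495$)
$M{\left(r,Q \right)} = \frac{15431}{1633} - 2 r$ ($M{\left(r,Q \right)} = - 2 r + \frac{15431}{1633} = \frac{15431}{1633} - 2 r$)
$\frac{1}{-23228 - 23851} - M{\left(0,-31 \right)} = \frac{1}{-23228 - 23851} - \left(\frac{15431}{1633} - 0\right) = \frac{1}{-47079} - \left(\frac{15431}{1633} + 0\right) = - \frac{1}{47079} - \frac{15431}{1633} = - \frac{726477682}{76880007}$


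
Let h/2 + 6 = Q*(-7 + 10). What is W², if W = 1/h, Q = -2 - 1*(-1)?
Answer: 1/324 ≈ 0.0030864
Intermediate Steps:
Q = -1 (Q = -2 + 1 = -1)
h = -18 (h = -12 + 2*(-(-7 + 10)) = -12 + 2*(-1*3) = -12 + 2*(-3) = -12 - 6 = -18)
W = -1/18 (W = 1/(-18) = -1/18 ≈ -0.055556)
W² = (-1/18)² = 1/324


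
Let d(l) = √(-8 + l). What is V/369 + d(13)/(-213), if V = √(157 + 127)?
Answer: -√5/213 + 2*√71/369 ≈ 0.035172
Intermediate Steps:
V = 2*√71 (V = √284 = 2*√71 ≈ 16.852)
V/369 + d(13)/(-213) = (2*√71)/369 + √(-8 + 13)/(-213) = (2*√71)*(1/369) + √5*(-1/213) = 2*√71/369 - √5/213 = -√5/213 + 2*√71/369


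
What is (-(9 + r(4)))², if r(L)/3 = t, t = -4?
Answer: 9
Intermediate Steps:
r(L) = -12 (r(L) = 3*(-4) = -12)
(-(9 + r(4)))² = (-(9 - 12))² = (-1*(-3))² = 3² = 9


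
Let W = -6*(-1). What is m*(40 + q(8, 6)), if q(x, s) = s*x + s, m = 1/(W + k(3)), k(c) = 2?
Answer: 47/4 ≈ 11.750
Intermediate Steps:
W = 6
m = 1/8 (m = 1/(6 + 2) = 1/8 ≈ 0.12500)
q(x, s) = s + s*x
m*(40 + q(8, 6)) = (40 + 6*(1 + 8))/8 = (40 + 6*9)/8 = (40 + 54)/8 = (1/8)*94 = 47/4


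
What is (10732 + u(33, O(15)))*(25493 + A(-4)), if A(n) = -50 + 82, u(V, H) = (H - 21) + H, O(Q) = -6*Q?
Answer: 268803775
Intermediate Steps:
u(V, H) = -21 + 2*H (u(V, H) = (-21 + H) + H = -21 + 2*H)
A(n) = 32
(10732 + u(33, O(15)))*(25493 + A(-4)) = (10732 + (-21 + 2*(-6*15)))*(25493 + 32) = (10732 + (-21 + 2*(-90)))*25525 = (10732 + (-21 - 180))*25525 = (10732 - 201)*25525 = 10531*25525 = 268803775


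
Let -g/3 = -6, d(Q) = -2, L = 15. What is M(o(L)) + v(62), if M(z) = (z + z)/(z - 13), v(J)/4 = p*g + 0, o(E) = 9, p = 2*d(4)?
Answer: -585/2 ≈ -292.50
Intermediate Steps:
g = 18 (g = -3*(-6) = 18)
p = -4 (p = 2*(-2) = -4)
v(J) = -288 (v(J) = 4*(-4*18 + 0) = 4*(-72 + 0) = 4*(-72) = -288)
M(z) = 2*z/(-13 + z) (M(z) = (2*z)/(-13 + z) = 2*z/(-13 + z))
M(o(L)) + v(62) = 2*9/(-13 + 9) - 288 = 2*9/(-4) - 288 = 2*9*(-1/4) - 288 = -9/2 - 288 = -585/2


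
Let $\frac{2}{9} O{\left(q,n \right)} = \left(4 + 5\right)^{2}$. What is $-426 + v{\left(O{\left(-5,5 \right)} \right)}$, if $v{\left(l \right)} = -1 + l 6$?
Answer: $1760$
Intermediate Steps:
$O{\left(q,n \right)} = \frac{729}{2}$ ($O{\left(q,n \right)} = \frac{9 \left(4 + 5\right)^{2}}{2} = \frac{9 \cdot 9^{2}}{2} = \frac{9}{2} \cdot 81 = \frac{729}{2}$)
$v{\left(l \right)} = -1 + 6 l$
$-426 + v{\left(O{\left(-5,5 \right)} \right)} = -426 + \left(-1 + 6 \cdot \frac{729}{2}\right) = -426 + \left(-1 + 2187\right) = -426 + 2186 = 1760$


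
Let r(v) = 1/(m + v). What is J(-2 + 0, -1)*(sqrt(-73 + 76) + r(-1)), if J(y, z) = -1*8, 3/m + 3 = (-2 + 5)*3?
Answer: 16 - 8*sqrt(3) ≈ 2.1436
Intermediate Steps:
m = 1/2 (m = 3/(-3 + (-2 + 5)*3) = 3/(-3 + 3*3) = 3/(-3 + 9) = 3/6 = 3*(1/6) = 1/2 ≈ 0.50000)
J(y, z) = -8
r(v) = 1/(1/2 + v)
J(-2 + 0, -1)*(sqrt(-73 + 76) + r(-1)) = -8*(sqrt(-73 + 76) + 2/(1 + 2*(-1))) = -8*(sqrt(3) + 2/(1 - 2)) = -8*(sqrt(3) + 2/(-1)) = -8*(sqrt(3) + 2*(-1)) = -8*(sqrt(3) - 2) = -8*(-2 + sqrt(3)) = 16 - 8*sqrt(3)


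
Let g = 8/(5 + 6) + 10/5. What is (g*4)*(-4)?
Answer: -480/11 ≈ -43.636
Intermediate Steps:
g = 30/11 (g = 8/11 + 10*(⅕) = 8*(1/11) + 2 = 8/11 + 2 = 30/11 ≈ 2.7273)
(g*4)*(-4) = ((30/11)*4)*(-4) = (120/11)*(-4) = -480/11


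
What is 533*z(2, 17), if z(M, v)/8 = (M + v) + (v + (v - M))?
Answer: 217464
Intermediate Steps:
z(M, v) = 24*v (z(M, v) = 8*((M + v) + (v + (v - M))) = 8*((M + v) + (-M + 2*v)) = 8*(3*v) = 24*v)
533*z(2, 17) = 533*(24*17) = 533*408 = 217464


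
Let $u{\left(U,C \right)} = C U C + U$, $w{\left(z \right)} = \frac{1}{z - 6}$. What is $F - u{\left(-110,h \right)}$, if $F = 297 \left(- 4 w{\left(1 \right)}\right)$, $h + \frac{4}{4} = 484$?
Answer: $\frac{128310688}{5} \approx 2.5662 \cdot 10^{7}$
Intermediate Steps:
$h = 483$ ($h = -1 + 484 = 483$)
$w{\left(z \right)} = \frac{1}{-6 + z}$
$u{\left(U,C \right)} = U + U C^{2}$ ($u{\left(U,C \right)} = U C^{2} + U = U + U C^{2}$)
$F = \frac{1188}{5}$ ($F = 297 \left(- \frac{4}{-6 + 1}\right) = 297 \left(- \frac{4}{-5}\right) = 297 \left(\left(-4\right) \left(- \frac{1}{5}\right)\right) = 297 \cdot \frac{4}{5} = \frac{1188}{5} \approx 237.6$)
$F - u{\left(-110,h \right)} = \frac{1188}{5} - - 110 \left(1 + 483^{2}\right) = \frac{1188}{5} - - 110 \left(1 + 233289\right) = \frac{1188}{5} - \left(-110\right) 233290 = \frac{1188}{5} - -25661900 = \frac{1188}{5} + 25661900 = \frac{128310688}{5}$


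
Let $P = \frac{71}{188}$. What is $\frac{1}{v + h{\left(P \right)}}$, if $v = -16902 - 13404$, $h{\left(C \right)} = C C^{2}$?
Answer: $- \frac{6644672}{201373071721} \approx -3.2997 \cdot 10^{-5}$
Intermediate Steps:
$P = \frac{71}{188}$ ($P = 71 \cdot \frac{1}{188} = \frac{71}{188} \approx 0.37766$)
$h{\left(C \right)} = C^{3}$
$v = -30306$ ($v = -16902 - 13404 = -30306$)
$\frac{1}{v + h{\left(P \right)}} = \frac{1}{-30306 + \left(\frac{71}{188}\right)^{3}} = \frac{1}{-30306 + \frac{357911}{6644672}} = \frac{1}{- \frac{201373071721}{6644672}} = - \frac{6644672}{201373071721}$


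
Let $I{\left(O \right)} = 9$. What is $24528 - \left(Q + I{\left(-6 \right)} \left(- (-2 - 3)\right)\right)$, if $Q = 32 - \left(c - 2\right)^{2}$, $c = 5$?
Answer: $24460$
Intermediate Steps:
$Q = 23$ ($Q = 32 - \left(5 - 2\right)^{2} = 32 - 3^{2} = 32 - 9 = 23$)
$24528 - \left(Q + I{\left(-6 \right)} \left(- (-2 - 3)\right)\right) = 24528 - \left(23 + 9 \left(- (-2 - 3)\right)\right) = 24528 - \left(23 + 9 \left(\left(-1\right) \left(-5\right)\right)\right) = 24528 - \left(23 + 9 \cdot 5\right) = 24528 - \left(23 + 45\right) = 24528 - 68 = 24460$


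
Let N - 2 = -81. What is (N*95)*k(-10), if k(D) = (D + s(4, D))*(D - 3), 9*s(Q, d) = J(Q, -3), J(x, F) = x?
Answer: -8390590/9 ≈ -9.3229e+5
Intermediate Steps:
s(Q, d) = Q/9
N = -79 (N = 2 - 81 = -79)
k(D) = (-3 + D)*(4/9 + D) (k(D) = (D + (⅑)*4)*(D - 3) = (D + 4/9)*(-3 + D) = (4/9 + D)*(-3 + D) = (-3 + D)*(4/9 + D))
(N*95)*k(-10) = (-79*95)*(-4/3 + (-10)² - 23/9*(-10)) = -7505*(-4/3 + 100 + 230/9) = -7505*1118/9 = -8390590/9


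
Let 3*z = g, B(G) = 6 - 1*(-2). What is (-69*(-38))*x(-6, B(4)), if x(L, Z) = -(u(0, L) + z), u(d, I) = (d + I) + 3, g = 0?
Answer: 7866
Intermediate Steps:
B(G) = 8 (B(G) = 6 + 2 = 8)
u(d, I) = 3 + I + d (u(d, I) = (I + d) + 3 = 3 + I + d)
z = 0 (z = (1/3)*0 = 0)
x(L, Z) = -3 - L (x(L, Z) = -((3 + L + 0) + 0) = -((3 + L) + 0) = -(3 + L) = -3 - L)
(-69*(-38))*x(-6, B(4)) = (-69*(-38))*(-3 - 1*(-6)) = 2622*(-3 + 6) = 2622*3 = 7866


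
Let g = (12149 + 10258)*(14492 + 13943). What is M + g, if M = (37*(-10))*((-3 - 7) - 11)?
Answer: 637150815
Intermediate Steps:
M = 7770 (M = -370*(-10 - 11) = -370*(-21) = 7770)
g = 637143045 (g = 22407*28435 = 637143045)
M + g = 7770 + 637143045 = 637150815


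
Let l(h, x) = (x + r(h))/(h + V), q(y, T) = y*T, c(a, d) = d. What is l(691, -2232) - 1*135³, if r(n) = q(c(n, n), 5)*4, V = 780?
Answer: -3619200037/1471 ≈ -2.4604e+6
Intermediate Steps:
q(y, T) = T*y
r(n) = 20*n (r(n) = (5*n)*4 = 20*n)
l(h, x) = (x + 20*h)/(780 + h) (l(h, x) = (x + 20*h)/(h + 780) = (x + 20*h)/(780 + h))
l(691, -2232) - 1*135³ = (-2232 + 20*691)/(780 + 691) - 1*135³ = (-2232 + 13820)/1471 - 1*2460375 = (1/1471)*11588 - 2460375 = 11588/1471 - 2460375 = -3619200037/1471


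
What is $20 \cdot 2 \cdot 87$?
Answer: $3480$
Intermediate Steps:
$20 \cdot 2 \cdot 87 = 40 \cdot 87 = 3480$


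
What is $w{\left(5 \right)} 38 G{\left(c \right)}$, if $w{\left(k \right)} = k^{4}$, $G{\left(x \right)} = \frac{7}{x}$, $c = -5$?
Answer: $-33250$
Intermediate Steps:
$w{\left(5 \right)} 38 G{\left(c \right)} = 5^{4} \cdot 38 \frac{7}{-5} = 625 \cdot 38 \cdot 7 \left(- \frac{1}{5}\right) = 23750 \left(- \frac{7}{5}\right) = -33250$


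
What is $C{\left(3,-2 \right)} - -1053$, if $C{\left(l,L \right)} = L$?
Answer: $1051$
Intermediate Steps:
$C{\left(3,-2 \right)} - -1053 = -2 - -1053 = -2 + 1053 = 1051$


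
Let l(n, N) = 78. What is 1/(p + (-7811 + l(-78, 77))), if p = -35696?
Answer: -1/43429 ≈ -2.3026e-5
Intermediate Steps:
1/(p + (-7811 + l(-78, 77))) = 1/(-35696 + (-7811 + 78)) = 1/(-35696 - 7733) = 1/(-43429) = -1/43429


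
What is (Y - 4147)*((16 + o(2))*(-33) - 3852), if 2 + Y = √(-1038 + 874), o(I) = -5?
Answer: 17488035 - 8430*I*√41 ≈ 1.7488e+7 - 53978.0*I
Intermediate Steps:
Y = -2 + 2*I*√41 (Y = -2 + √(-1038 + 874) = -2 + √(-164) = -2 + 2*I*√41 ≈ -2.0 + 12.806*I)
(Y - 4147)*((16 + o(2))*(-33) - 3852) = ((-2 + 2*I*√41) - 4147)*((16 - 5)*(-33) - 3852) = (-4149 + 2*I*√41)*(11*(-33) - 3852) = (-4149 + 2*I*√41)*(-363 - 3852) = (-4149 + 2*I*√41)*(-4215) = 17488035 - 8430*I*√41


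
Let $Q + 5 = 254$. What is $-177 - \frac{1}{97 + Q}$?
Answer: $- \frac{61243}{346} \approx -177.0$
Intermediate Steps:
$Q = 249$ ($Q = -5 + 254 = 249$)
$-177 - \frac{1}{97 + Q} = -177 - \frac{1}{97 + 249} = -177 - \frac{1}{346} = - \frac{61243}{346}$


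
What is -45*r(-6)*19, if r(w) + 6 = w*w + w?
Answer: -20520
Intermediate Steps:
r(w) = -6 + w + w² (r(w) = -6 + (w*w + w) = -6 + (w² + w) = -6 + (w + w²) = -6 + w + w²)
-45*r(-6)*19 = -45*(-6 - 6 + (-6)²)*19 = -45*(-6 - 6 + 36)*19 = -45*24*19 = -1080*19 = -20520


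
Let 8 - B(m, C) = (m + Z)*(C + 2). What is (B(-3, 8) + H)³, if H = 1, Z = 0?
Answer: 59319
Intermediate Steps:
B(m, C) = 8 - m*(2 + C) (B(m, C) = 8 - (m + 0)*(C + 2) = 8 - m*(2 + C))
(B(-3, 8) + H)³ = ((8 - 2*(-3) - 1*8*(-3)) + 1)³ = ((8 + 6 + 24) + 1)³ = (38 + 1)³ = 39³ = 59319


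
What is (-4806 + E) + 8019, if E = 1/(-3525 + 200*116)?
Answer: 63215776/19675 ≈ 3213.0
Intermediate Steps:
E = 1/19675 (E = 1/(-3525 + 23200) = 1/19675 ≈ 5.0826e-5)
(-4806 + E) + 8019 = (-4806 + 1/19675) + 8019 = -94558049/19675 + 8019 = 63215776/19675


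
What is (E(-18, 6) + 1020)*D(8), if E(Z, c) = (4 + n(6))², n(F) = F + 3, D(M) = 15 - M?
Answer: 8323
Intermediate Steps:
n(F) = 3 + F
E(Z, c) = 169 (E(Z, c) = (4 + (3 + 6))² = (4 + 9)² = 13² = 169)
(E(-18, 6) + 1020)*D(8) = (169 + 1020)*(15 - 1*8) = 1189*(15 - 8) = 1189*7 = 8323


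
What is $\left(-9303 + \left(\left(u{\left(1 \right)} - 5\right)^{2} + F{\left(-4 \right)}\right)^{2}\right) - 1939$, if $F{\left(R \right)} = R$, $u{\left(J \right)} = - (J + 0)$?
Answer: $-10218$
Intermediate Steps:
$u{\left(J \right)} = - J$
$\left(-9303 + \left(\left(u{\left(1 \right)} - 5\right)^{2} + F{\left(-4 \right)}\right)^{2}\right) - 1939 = \left(-9303 + \left(\left(\left(-1\right) 1 - 5\right)^{2} - 4\right)^{2}\right) - 1939 = \left(-9303 + \left(\left(-1 - 5\right)^{2} - 4\right)^{2}\right) - 1939 = \left(-9303 + \left(\left(-6\right)^{2} - 4\right)^{2}\right) - 1939 = \left(-9303 + \left(36 - 4\right)^{2}\right) - 1939 = \left(-9303 + 32^{2}\right) - 1939 = \left(-9303 + 1024\right) - 1939 = -8279 - 1939 = -10218$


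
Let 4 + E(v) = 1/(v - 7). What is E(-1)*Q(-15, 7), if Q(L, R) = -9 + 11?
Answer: -33/4 ≈ -8.2500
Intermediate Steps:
Q(L, R) = 2
E(v) = -4 + 1/(-7 + v) (E(v) = -4 + 1/(v - 7) = -4 + 1/(-7 + v))
E(-1)*Q(-15, 7) = ((29 - 4*(-1))/(-7 - 1))*2 = ((29 + 4)/(-8))*2 = -⅛*33*2 = -33/8*2 = -33/4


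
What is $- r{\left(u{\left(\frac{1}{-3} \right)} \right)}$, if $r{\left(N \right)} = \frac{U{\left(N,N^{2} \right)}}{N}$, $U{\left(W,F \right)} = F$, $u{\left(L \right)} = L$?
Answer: $\frac{1}{3} \approx 0.33333$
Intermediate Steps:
$r{\left(N \right)} = N$ ($r{\left(N \right)} = \frac{N^{2}}{N} = N$)
$- r{\left(u{\left(\frac{1}{-3} \right)} \right)} = - \frac{1}{-3} = \left(-1\right) \left(- \frac{1}{3}\right) = \frac{1}{3}$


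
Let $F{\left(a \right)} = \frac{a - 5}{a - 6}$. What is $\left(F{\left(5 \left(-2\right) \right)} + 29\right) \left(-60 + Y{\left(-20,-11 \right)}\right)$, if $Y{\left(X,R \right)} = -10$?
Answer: $- \frac{16765}{8} \approx -2095.6$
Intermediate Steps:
$F{\left(a \right)} = \frac{-5 + a}{-6 + a}$
$\left(F{\left(5 \left(-2\right) \right)} + 29\right) \left(-60 + Y{\left(-20,-11 \right)}\right) = \left(\frac{-5 + 5 \left(-2\right)}{-6 + 5 \left(-2\right)} + 29\right) \left(-60 - 10\right) = \left(\frac{-5 - 10}{-6 - 10} + 29\right) \left(-70\right) = \left(\frac{1}{-16} \left(-15\right) + 29\right) \left(-70\right) = \left(\left(- \frac{1}{16}\right) \left(-15\right) + 29\right) \left(-70\right) = \left(\frac{15}{16} + 29\right) \left(-70\right) = \frac{479}{16} \left(-70\right) = - \frac{16765}{8}$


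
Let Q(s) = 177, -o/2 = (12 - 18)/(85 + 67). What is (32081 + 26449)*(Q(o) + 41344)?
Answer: 2430224130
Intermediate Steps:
o = 3/38 (o = -2*(12 - 18)/(85 + 67) = -(-12)/152 = -2*(-3/76) = 3/38 ≈ 0.078947)
(32081 + 26449)*(Q(o) + 41344) = (32081 + 26449)*(177 + 41344) = 58530*41521 = 2430224130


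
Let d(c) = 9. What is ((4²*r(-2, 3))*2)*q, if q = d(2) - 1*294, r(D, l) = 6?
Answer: -54720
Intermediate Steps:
q = -285 (q = 9 - 1*294 = 9 - 294 = -285)
((4²*r(-2, 3))*2)*q = ((4²*6)*2)*(-285) = ((16*6)*2)*(-285) = (96*2)*(-285) = 192*(-285) = -54720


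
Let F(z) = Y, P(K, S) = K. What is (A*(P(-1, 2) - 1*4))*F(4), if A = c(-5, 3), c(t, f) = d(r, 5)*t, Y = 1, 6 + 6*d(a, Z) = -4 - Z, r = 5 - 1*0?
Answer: -125/2 ≈ -62.500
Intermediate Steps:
r = 5 (r = 5 + 0 = 5)
d(a, Z) = -5/3 - Z/6 (d(a, Z) = -1 + (-4 - Z)/6 = -1 + (-⅔ - Z/6) = -5/3 - Z/6)
c(t, f) = -5*t/2 (c(t, f) = (-5/3 - ⅙*5)*t = (-5/3 - ⅚)*t = -5*t/2)
F(z) = 1
A = 25/2 (A = -5/2*(-5) = 25/2 ≈ 12.500)
(A*(P(-1, 2) - 1*4))*F(4) = (25*(-1 - 1*4)/2)*1 = (25*(-1 - 4)/2)*1 = ((25/2)*(-5))*1 = -125/2*1 = -125/2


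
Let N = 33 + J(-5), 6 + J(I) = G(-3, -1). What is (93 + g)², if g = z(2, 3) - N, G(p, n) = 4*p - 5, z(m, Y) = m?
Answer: 7225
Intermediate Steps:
G(p, n) = -5 + 4*p
J(I) = -23 (J(I) = -6 + (-5 + 4*(-3)) = -6 + (-5 - 12) = -6 - 17 = -23)
N = 10 (N = 33 - 23 = 10)
g = -8 (g = 2 - 1*10 = 2 - 10 = -8)
(93 + g)² = (93 - 8)² = 85² = 7225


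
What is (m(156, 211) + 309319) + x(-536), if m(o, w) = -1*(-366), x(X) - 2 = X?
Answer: 309151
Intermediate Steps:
x(X) = 2 + X
m(o, w) = 366
(m(156, 211) + 309319) + x(-536) = (366 + 309319) + (2 - 536) = 309685 - 534 = 309151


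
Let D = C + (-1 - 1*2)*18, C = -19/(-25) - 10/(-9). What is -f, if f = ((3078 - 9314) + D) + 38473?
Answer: -7241596/225 ≈ -32185.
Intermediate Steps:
C = 421/225 (C = -19*(-1/25) - 10*(-⅑) = 19/25 + 10/9 = 421/225 ≈ 1.8711)
D = -11729/225 (D = 421/225 + (-1 - 1*2)*18 = 421/225 + (-1 - 2)*18 = 421/225 - 3*18 = 421/225 - 54 = -11729/225 ≈ -52.129)
f = 7241596/225 (f = ((3078 - 9314) - 11729/225) + 38473 = (-6236 - 11729/225) + 38473 = -1414829/225 + 38473 = 7241596/225 ≈ 32185.)
-f = -1*7241596/225 = -7241596/225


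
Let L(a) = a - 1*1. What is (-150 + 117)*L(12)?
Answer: -363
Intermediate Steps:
L(a) = -1 + a (L(a) = a - 1 = -1 + a)
(-150 + 117)*L(12) = (-150 + 117)*(-1 + 12) = -33*11 = -363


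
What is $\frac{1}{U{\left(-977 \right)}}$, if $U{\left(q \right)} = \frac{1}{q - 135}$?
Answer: $-1112$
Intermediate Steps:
$U{\left(q \right)} = \frac{1}{-135 + q}$
$\frac{1}{U{\left(-977 \right)}} = \frac{1}{\frac{1}{-135 - 977}} = \frac{1}{\frac{1}{-1112}} = \frac{1}{- \frac{1}{1112}} = -1112$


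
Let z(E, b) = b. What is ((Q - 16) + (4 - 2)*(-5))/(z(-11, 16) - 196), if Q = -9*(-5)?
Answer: -19/180 ≈ -0.10556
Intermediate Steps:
Q = 45
((Q - 16) + (4 - 2)*(-5))/(z(-11, 16) - 196) = ((45 - 16) + (4 - 2)*(-5))/(16 - 196) = (29 + 2*(-5))/(-180) = -(29 - 10)/180 = -1/180*19 = -19/180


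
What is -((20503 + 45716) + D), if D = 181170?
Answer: -247389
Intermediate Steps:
-((20503 + 45716) + D) = -((20503 + 45716) + 181170) = -(66219 + 181170) = -1*247389 = -247389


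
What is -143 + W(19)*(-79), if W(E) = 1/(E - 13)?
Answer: -937/6 ≈ -156.17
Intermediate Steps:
W(E) = 1/(-13 + E)
-143 + W(19)*(-79) = -143 - 79/(-13 + 19) = -143 - 79/6 = -937/6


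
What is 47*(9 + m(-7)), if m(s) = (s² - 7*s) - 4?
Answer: 4841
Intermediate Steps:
m(s) = -4 + s² - 7*s
47*(9 + m(-7)) = 47*(9 + (-4 + (-7)² - 7*(-7))) = 47*(9 + (-4 + 49 + 49)) = 47*(9 + 94) = 47*103 = 4841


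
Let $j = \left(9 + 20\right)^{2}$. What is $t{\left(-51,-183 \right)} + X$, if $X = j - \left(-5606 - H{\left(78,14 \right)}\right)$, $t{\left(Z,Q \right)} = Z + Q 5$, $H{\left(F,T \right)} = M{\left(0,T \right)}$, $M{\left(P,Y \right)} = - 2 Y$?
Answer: $5453$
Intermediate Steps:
$H{\left(F,T \right)} = - 2 T$
$t{\left(Z,Q \right)} = Z + 5 Q$
$j = 841$ ($j = 29^{2} = 841$)
$X = 6419$ ($X = 841 - \left(-5606 - \left(-2\right) 14\right) = 841 - \left(-5606 - -28\right) = 841 - \left(-5606 + 28\right) = 841 - -5578 = 841 + 5578 = 6419$)
$t{\left(-51,-183 \right)} + X = \left(-51 + 5 \left(-183\right)\right) + 6419 = \left(-51 - 915\right) + 6419 = -966 + 6419 = 5453$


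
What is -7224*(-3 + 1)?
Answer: 14448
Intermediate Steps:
-7224*(-3 + 1) = -7224*(-2) = -1204*(-12) = 14448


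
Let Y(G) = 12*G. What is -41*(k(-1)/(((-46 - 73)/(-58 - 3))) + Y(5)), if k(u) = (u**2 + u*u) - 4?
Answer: -287738/119 ≈ -2418.0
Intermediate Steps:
k(u) = -4 + 2*u**2 (k(u) = (u**2 + u**2) - 4 = 2*u**2 - 4 = -4 + 2*u**2)
-41*(k(-1)/(((-46 - 73)/(-58 - 3))) + Y(5)) = -41*((-4 + 2*(-1)**2)/(((-46 - 73)/(-58 - 3))) + 12*5) = -41*((-4 + 2*1)/((-119/(-61))) + 60) = -41*((-4 + 2)/((-119*(-1/61))) + 60) = -41*(-2/119/61 + 60) = -41*(-2*61/119 + 60) = -41*(-122/119 + 60) = -41*7018/119 = -287738/119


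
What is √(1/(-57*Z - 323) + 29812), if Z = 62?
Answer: √443496693731/3857 ≈ 172.66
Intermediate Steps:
√(1/(-57*Z - 323) + 29812) = √(1/(-57*62 - 323) + 29812) = √(1/(-3534 - 323) + 29812) = √(1/(-3857) + 29812) = √(-1/3857 + 29812) = √(114984883/3857) = √443496693731/3857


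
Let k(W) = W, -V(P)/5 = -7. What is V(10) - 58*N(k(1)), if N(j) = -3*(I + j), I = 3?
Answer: 731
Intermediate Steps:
V(P) = 35 (V(P) = -5*(-7) = 35)
N(j) = -9 - 3*j (N(j) = -3*(3 + j) = -9 - 3*j)
V(10) - 58*N(k(1)) = 35 - 58*(-9 - 3*1) = 35 - 58*(-9 - 3) = 35 - 58*(-12) = 35 + 696 = 731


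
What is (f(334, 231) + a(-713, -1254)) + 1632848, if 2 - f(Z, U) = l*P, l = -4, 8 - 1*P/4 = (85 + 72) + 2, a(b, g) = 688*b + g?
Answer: 1138636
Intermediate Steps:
a(b, g) = g + 688*b
P = -604 (P = 32 - 4*((85 + 72) + 2) = 32 - 4*(157 + 2) = 32 - 4*159 = 32 - 636 = -604)
f(Z, U) = -2414 (f(Z, U) = 2 - (-4)*(-604) = 2 - 1*2416 = 2 - 2416 = -2414)
(f(334, 231) + a(-713, -1254)) + 1632848 = (-2414 + (-1254 + 688*(-713))) + 1632848 = (-2414 + (-1254 - 490544)) + 1632848 = (-2414 - 491798) + 1632848 = -494212 + 1632848 = 1138636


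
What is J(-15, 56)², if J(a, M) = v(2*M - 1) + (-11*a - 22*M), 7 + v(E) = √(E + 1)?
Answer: 1153588 - 8592*√7 ≈ 1.1309e+6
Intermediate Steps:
v(E) = -7 + √(1 + E) (v(E) = -7 + √(E + 1) = -7 + √(1 + E))
J(a, M) = -7 - 22*M - 11*a + √2*√M (J(a, M) = (-7 + √(1 + (2*M - 1))) + (-11*a - 22*M) = (-7 + √(1 + (-1 + 2*M))) + (-22*M - 11*a) = (-7 + √(2*M)) + (-22*M - 11*a) = (-7 + √2*√M) + (-22*M - 11*a) = -7 - 22*M - 11*a + √2*√M)
J(-15, 56)² = (-7 - 22*56 - 11*(-15) + √2*√56)² = (-7 - 1232 + 165 + √2*(2*√14))² = (-7 - 1232 + 165 + 4*√7)² = (-1074 + 4*√7)²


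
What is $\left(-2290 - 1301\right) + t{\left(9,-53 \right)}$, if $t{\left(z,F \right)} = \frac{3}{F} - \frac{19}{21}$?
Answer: $- \frac{3997853}{1113} \approx -3592.0$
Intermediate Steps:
$t{\left(z,F \right)} = - \frac{19}{21} + \frac{3}{F}$ ($t{\left(z,F \right)} = \frac{3}{F} - \frac{19}{21} = - \frac{19}{21} + \frac{3}{F}$)
$\left(-2290 - 1301\right) + t{\left(9,-53 \right)} = \left(-2290 - 1301\right) - \left(\frac{19}{21} - \frac{3}{-53}\right) = -3591 + \left(- \frac{19}{21} + 3 \left(- \frac{1}{53}\right)\right) = -3591 - \frac{1070}{1113} = - \frac{3997853}{1113}$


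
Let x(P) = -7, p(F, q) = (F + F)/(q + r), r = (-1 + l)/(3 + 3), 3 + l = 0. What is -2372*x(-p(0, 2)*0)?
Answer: 16604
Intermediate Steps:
l = -3 (l = -3 + 0 = -3)
r = -2/3 (r = (-1 - 3)/(3 + 3) = -4/6 = -4*1/6 = -2/3 ≈ -0.66667)
p(F, q) = 2*F/(-2/3 + q) (p(F, q) = (F + F)/(q - 2/3) = (2*F)/(-2/3 + q) = 2*F/(-2/3 + q))
-2372*x(-p(0, 2)*0) = -2372*(-7) = 16604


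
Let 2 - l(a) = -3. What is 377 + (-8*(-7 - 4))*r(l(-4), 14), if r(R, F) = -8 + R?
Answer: 113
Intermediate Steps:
l(a) = 5 (l(a) = 2 - 1*(-3) = 2 + 3 = 5)
377 + (-8*(-7 - 4))*r(l(-4), 14) = 377 + (-8*(-7 - 4))*(-8 + 5) = 377 - 8*(-11)*(-3) = 377 + 88*(-3) = 377 - 264 = 113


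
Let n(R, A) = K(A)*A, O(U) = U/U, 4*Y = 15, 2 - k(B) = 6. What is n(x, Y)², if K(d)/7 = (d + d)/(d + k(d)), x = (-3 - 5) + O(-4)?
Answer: 2480625/4 ≈ 6.2016e+5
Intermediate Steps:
k(B) = -4 (k(B) = 2 - 1*6 = 2 - 6 = -4)
Y = 15/4 (Y = (¼)*15 = 15/4 ≈ 3.7500)
O(U) = 1
x = -7 (x = (-3 - 5) + 1 = -8 + 1 = -7)
K(d) = 14*d/(-4 + d) (K(d) = 7*((d + d)/(d - 4)) = 7*((2*d)/(-4 + d)) = 7*(2*d/(-4 + d)) = 14*d/(-4 + d))
n(R, A) = 14*A²/(-4 + A) (n(R, A) = (14*A/(-4 + A))*A = 14*A²/(-4 + A))
n(x, Y)² = (14*(15/4)²/(-4 + 15/4))² = (14*(225/16)/(-¼))² = (14*(225/16)*(-4))² = (-1575/2)² = 2480625/4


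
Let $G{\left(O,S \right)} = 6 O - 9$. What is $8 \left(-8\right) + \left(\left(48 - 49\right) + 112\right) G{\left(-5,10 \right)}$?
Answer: $-4393$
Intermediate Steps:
$G{\left(O,S \right)} = -9 + 6 O$
$8 \left(-8\right) + \left(\left(48 - 49\right) + 112\right) G{\left(-5,10 \right)} = 8 \left(-8\right) + \left(\left(48 - 49\right) + 112\right) \left(-9 + 6 \left(-5\right)\right) = -64 + \left(-1 + 112\right) \left(-9 - 30\right) = -64 + 111 \left(-39\right) = -64 - 4329 = -4393$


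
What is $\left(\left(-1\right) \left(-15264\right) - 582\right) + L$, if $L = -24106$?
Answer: $-9424$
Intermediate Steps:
$\left(\left(-1\right) \left(-15264\right) - 582\right) + L = \left(\left(-1\right) \left(-15264\right) - 582\right) - 24106 = \left(15264 - 582\right) - 24106 = 14682 - 24106 = -9424$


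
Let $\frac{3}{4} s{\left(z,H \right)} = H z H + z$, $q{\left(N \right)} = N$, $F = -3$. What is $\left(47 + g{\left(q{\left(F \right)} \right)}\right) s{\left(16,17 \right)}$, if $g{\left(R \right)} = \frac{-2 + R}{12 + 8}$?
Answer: $\frac{867680}{3} \approx 2.8923 \cdot 10^{5}$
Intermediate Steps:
$s{\left(z,H \right)} = \frac{4 z}{3} + \frac{4 z H^{2}}{3}$ ($s{\left(z,H \right)} = \frac{4 \left(H z H + z\right)}{3} = \frac{4 \left(z H^{2} + z\right)}{3} = \frac{4 \left(z + z H^{2}\right)}{3} = \frac{4 z}{3} + \frac{4 z H^{2}}{3}$)
$g{\left(R \right)} = - \frac{1}{10} + \frac{R}{20}$ ($g{\left(R \right)} = \frac{-2 + R}{20} = \left(-2 + R\right) \frac{1}{20} = - \frac{1}{10} + \frac{R}{20}$)
$\left(47 + g{\left(q{\left(F \right)} \right)}\right) s{\left(16,17 \right)} = \left(47 + \left(- \frac{1}{10} + \frac{1}{20} \left(-3\right)\right)\right) \frac{4}{3} \cdot 16 \left(1 + 17^{2}\right) = \left(47 - \frac{1}{4}\right) \frac{4}{3} \cdot 16 \left(1 + 289\right) = \left(47 - \frac{1}{4}\right) \frac{4}{3} \cdot 16 \cdot 290 = \frac{187}{4} \cdot \frac{18560}{3} = \frac{867680}{3}$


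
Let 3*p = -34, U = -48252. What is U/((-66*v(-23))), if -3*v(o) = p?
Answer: 36189/187 ≈ 193.52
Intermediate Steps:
p = -34/3 (p = (1/3)*(-34) = -34/3 ≈ -11.333)
v(o) = 34/9 (v(o) = -1/3*(-34/3) = 34/9)
U/((-66*v(-23))) = -48252/((-66*34/9)) = -48252/(-748/3) = -48252*(-3/748) = 36189/187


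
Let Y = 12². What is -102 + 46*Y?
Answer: 6522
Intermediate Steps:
Y = 144
-102 + 46*Y = -102 + 46*144 = -102 + 6624 = 6522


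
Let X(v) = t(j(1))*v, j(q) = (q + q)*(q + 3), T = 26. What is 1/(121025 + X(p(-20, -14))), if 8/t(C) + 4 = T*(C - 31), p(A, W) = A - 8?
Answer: 43/5204091 ≈ 8.2627e-6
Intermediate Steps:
j(q) = 2*q*(3 + q) (j(q) = (2*q)*(3 + q) = 2*q*(3 + q))
p(A, W) = -8 + A
t(C) = 8/(-810 + 26*C) (t(C) = 8/(-4 + 26*(C - 31)) = 8/(-4 + 26*(-31 + C)) = 8/(-4 + (-806 + 26*C)) = 8/(-810 + 26*C))
X(v) = -4*v/301 (X(v) = (4/(-405 + 13*(2*1*(3 + 1))))*v = (4/(-405 + 13*(2*1*4)))*v = (4/(-405 + 13*8))*v = (4/(-405 + 104))*v = (4/(-301))*v = (4*(-1/301))*v = -4*v/301)
1/(121025 + X(p(-20, -14))) = 1/(121025 - 4*(-8 - 20)/301) = 1/(121025 - 4/301*(-28)) = 1/(121025 + 16/43) = 1/(5204091/43) = 43/5204091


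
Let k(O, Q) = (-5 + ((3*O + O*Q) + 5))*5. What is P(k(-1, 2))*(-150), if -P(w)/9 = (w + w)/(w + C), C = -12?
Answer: 67500/37 ≈ 1824.3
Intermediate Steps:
k(O, Q) = 15*O + 5*O*Q (k(O, Q) = (-5 + (5 + 3*O + O*Q))*5 = (3*O + O*Q)*5 = 15*O + 5*O*Q)
P(w) = -18*w/(-12 + w) (P(w) = -9*(w + w)/(w - 12) = -9*2*w/(-12 + w) = -18*w/(-12 + w))
P(k(-1, 2))*(-150) = -18*5*(-1)*(3 + 2)/(-12 + 5*(-1)*(3 + 2))*(-150) = -18*5*(-1)*5/(-12 + 5*(-1)*5)*(-150) = -18*(-25)/(-12 - 25)*(-150) = -18*(-25)/(-37)*(-150) = -18*(-25)*(-1/37)*(-150) = -450/37*(-150) = 67500/37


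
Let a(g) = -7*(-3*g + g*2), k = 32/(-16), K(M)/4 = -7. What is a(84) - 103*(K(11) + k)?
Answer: 3678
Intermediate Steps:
K(M) = -28 (K(M) = 4*(-7) = -28)
k = -2 (k = 32*(-1/16) = -2)
a(g) = 7*g (a(g) = -7*(-3*g + 2*g) = -(-7)*g = 7*g)
a(84) - 103*(K(11) + k) = 7*84 - 103*(-28 - 2) = 588 - 103*(-30) = 588 - 1*(-3090) = 588 + 3090 = 3678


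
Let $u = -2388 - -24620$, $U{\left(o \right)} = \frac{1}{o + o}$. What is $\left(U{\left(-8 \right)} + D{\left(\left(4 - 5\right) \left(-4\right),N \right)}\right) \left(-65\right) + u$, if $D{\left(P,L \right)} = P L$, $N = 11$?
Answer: $\frac{310017}{16} \approx 19376.0$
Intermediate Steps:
$U{\left(o \right)} = \frac{1}{2 o}$
$u = 22232$ ($u = -2388 + 24620 = 22232$)
$D{\left(P,L \right)} = L P$
$\left(U{\left(-8 \right)} + D{\left(\left(4 - 5\right) \left(-4\right),N \right)}\right) \left(-65\right) + u = \left(\frac{1}{2 \left(-8\right)} + 11 \left(4 - 5\right) \left(-4\right)\right) \left(-65\right) + 22232 = \left(\frac{1}{2} \left(- \frac{1}{8}\right) + 11 \left(\left(-1\right) \left(-4\right)\right)\right) \left(-65\right) + 22232 = \left(- \frac{1}{16} + 11 \cdot 4\right) \left(-65\right) + 22232 = \left(- \frac{1}{16} + 44\right) \left(-65\right) + 22232 = \frac{703}{16} \left(-65\right) + 22232 = - \frac{45695}{16} + 22232 = \frac{310017}{16}$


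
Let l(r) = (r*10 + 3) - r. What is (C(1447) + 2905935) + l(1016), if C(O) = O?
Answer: 2916529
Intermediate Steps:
l(r) = 3 + 9*r (l(r) = (10*r + 3) - r = (3 + 10*r) - r = 3 + 9*r)
(C(1447) + 2905935) + l(1016) = (1447 + 2905935) + (3 + 9*1016) = 2907382 + (3 + 9144) = 2907382 + 9147 = 2916529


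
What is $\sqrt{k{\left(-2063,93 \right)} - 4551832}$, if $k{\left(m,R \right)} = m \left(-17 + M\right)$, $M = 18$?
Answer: $i \sqrt{4553895} \approx 2134.0 i$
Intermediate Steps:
$k{\left(m,R \right)} = m$ ($k{\left(m,R \right)} = m \left(-17 + 18\right) = m 1 = m$)
$\sqrt{k{\left(-2063,93 \right)} - 4551832} = \sqrt{-2063 - 4551832} = \sqrt{-4553895} = i \sqrt{4553895}$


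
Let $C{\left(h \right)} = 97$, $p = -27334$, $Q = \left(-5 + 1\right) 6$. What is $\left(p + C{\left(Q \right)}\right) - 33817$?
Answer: $-61054$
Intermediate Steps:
$Q = -24$ ($Q = \left(-4\right) 6 = -24$)
$\left(p + C{\left(Q \right)}\right) - 33817 = \left(-27334 + 97\right) - 33817 = -27237 - 33817 = -61054$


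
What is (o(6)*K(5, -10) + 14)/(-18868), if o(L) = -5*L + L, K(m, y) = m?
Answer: 1/178 ≈ 0.0056180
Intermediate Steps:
o(L) = -4*L
(o(6)*K(5, -10) + 14)/(-18868) = (-4*6*5 + 14)/(-18868) = (-24*5 + 14)*(-1/18868) = (-120 + 14)*(-1/18868) = -106*(-1/18868) = 1/178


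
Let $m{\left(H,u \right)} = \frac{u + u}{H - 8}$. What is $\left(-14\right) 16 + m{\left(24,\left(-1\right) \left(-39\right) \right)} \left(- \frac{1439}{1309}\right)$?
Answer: $- \frac{2401849}{10472} \approx -229.36$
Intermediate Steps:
$m{\left(H,u \right)} = \frac{2 u}{-8 + H}$
$\left(-14\right) 16 + m{\left(24,\left(-1\right) \left(-39\right) \right)} \left(- \frac{1439}{1309}\right) = \left(-14\right) 16 + \frac{2 \left(\left(-1\right) \left(-39\right)\right)}{-8 + 24} \left(- \frac{1439}{1309}\right) = -224 + 2 \cdot 39 \cdot \frac{1}{16} \left(\left(-1439\right) \frac{1}{1309}\right) = -224 + 2 \cdot 39 \cdot \frac{1}{16} \left(- \frac{1439}{1309}\right) = -224 + \frac{39}{8} \left(- \frac{1439}{1309}\right) = -224 - \frac{56121}{10472} = - \frac{2401849}{10472}$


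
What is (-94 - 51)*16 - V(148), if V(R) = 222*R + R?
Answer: -35324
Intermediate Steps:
V(R) = 223*R
(-94 - 51)*16 - V(148) = (-94 - 51)*16 - 223*148 = -145*16 - 1*33004 = -2320 - 33004 = -35324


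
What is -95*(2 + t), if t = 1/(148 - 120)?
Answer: -5415/28 ≈ -193.39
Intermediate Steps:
t = 1/28 ≈ 0.035714
-95*(2 + t) = -95*(2 + 1/28) = -95*57/28 = -5415/28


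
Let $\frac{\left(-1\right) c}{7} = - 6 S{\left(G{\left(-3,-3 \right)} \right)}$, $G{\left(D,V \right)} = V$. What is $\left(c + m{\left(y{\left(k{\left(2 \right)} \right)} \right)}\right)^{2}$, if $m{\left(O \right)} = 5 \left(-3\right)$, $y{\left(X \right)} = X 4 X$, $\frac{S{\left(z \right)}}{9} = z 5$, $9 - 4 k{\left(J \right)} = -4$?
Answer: $32319225$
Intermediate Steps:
$k{\left(J \right)} = \frac{13}{4}$ ($k{\left(J \right)} = \frac{9}{4} - -1 = \frac{9}{4} + 1 = \frac{13}{4}$)
$S{\left(z \right)} = 45 z$ ($S{\left(z \right)} = 9 z 5 = 9 \cdot 5 z = 45 z$)
$y{\left(X \right)} = 4 X^{2}$ ($y{\left(X \right)} = 4 X X = 4 X^{2}$)
$m{\left(O \right)} = -15$
$c = -5670$ ($c = - 7 \left(- 6 \cdot 45 \left(-3\right)\right) = - 7 \left(\left(-6\right) \left(-135\right)\right) = \left(-7\right) 810 = -5670$)
$\left(c + m{\left(y{\left(k{\left(2 \right)} \right)} \right)}\right)^{2} = \left(-5670 - 15\right)^{2} = \left(-5685\right)^{2} = 32319225$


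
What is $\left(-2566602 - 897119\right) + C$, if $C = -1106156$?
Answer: $-4569877$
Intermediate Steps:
$\left(-2566602 - 897119\right) + C = \left(-2566602 - 897119\right) - 1106156 = -3463721 - 1106156 = -4569877$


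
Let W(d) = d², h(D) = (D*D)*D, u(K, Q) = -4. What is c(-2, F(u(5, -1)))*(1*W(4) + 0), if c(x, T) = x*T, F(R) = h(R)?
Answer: 2048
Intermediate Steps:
h(D) = D³ (h(D) = D²*D = D³)
F(R) = R³
c(x, T) = T*x
c(-2, F(u(5, -1)))*(1*W(4) + 0) = ((-4)³*(-2))*(1*4² + 0) = (-64*(-2))*(1*16 + 0) = 128*(16 + 0) = 128*16 = 2048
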